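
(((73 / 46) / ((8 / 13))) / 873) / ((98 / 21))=949 / 1499232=0.00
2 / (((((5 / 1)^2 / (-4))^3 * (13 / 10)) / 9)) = -2304 / 40625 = -0.06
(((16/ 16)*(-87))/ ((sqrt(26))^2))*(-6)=261/ 13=20.08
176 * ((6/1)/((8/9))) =1188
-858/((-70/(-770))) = -9438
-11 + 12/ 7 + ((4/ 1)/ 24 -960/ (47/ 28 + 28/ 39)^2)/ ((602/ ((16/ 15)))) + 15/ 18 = -1623072515383/ 185530985010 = -8.75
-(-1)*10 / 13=10 / 13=0.77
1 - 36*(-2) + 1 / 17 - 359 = -4861 / 17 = -285.94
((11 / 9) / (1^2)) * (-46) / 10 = -253 / 45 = -5.62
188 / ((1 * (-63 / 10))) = -1880 / 63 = -29.84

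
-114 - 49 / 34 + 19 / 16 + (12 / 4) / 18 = -93095 / 816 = -114.09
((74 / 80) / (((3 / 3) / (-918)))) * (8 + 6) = -118881 / 10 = -11888.10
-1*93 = -93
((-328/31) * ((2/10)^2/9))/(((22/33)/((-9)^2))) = -4428/775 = -5.71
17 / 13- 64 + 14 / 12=-4799 / 78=-61.53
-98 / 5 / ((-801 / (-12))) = -392 / 1335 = -0.29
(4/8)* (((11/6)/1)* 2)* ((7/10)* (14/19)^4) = 739508/1954815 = 0.38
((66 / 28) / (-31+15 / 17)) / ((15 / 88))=-2057 / 4480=-0.46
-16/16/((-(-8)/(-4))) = 1/2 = 0.50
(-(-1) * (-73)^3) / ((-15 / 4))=1556068 / 15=103737.87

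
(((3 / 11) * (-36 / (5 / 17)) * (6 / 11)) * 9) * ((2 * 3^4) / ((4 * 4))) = -1003833 / 605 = -1659.23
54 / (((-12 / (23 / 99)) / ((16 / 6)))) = -92 / 33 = -2.79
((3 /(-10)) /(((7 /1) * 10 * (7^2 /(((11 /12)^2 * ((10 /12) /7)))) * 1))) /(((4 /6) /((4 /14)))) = -121 /32269440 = -0.00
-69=-69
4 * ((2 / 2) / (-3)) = -4 / 3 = -1.33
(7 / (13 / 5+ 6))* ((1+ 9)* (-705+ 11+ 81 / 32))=-3872225 / 688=-5628.23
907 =907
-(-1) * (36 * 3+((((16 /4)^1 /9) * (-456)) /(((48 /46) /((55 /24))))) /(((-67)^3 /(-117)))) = 194581969 /1804578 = 107.83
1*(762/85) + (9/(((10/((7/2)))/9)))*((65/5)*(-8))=-249852/85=-2939.44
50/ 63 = 0.79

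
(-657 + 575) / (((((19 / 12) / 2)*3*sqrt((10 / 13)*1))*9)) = -328*sqrt(130) / 855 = -4.37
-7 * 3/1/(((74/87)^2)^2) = -1203084981/29986576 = -40.12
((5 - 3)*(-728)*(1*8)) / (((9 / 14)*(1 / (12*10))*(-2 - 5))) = 931840 / 3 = 310613.33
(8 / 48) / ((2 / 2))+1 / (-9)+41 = 739 / 18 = 41.06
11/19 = 0.58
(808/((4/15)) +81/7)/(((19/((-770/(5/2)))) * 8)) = -234201/38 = -6163.18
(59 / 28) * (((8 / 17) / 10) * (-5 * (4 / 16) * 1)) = -59 / 476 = -0.12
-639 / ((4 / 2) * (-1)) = 639 / 2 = 319.50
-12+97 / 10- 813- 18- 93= -9263 / 10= -926.30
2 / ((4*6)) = 1 / 12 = 0.08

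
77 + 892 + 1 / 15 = 14536 / 15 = 969.07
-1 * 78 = -78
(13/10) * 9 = 117/10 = 11.70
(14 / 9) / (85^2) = 0.00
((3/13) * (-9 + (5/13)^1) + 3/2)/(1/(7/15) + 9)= -385/8788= -0.04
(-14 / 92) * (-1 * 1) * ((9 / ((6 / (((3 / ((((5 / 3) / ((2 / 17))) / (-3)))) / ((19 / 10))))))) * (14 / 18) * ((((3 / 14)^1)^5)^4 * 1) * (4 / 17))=-31381059609 / 53911811134823946140254208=-0.00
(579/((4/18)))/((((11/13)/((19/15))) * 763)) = 429039/83930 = 5.11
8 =8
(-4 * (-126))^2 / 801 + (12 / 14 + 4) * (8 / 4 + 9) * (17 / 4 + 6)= 1077499 / 1246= 864.77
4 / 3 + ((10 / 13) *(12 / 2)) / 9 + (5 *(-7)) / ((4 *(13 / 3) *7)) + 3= 237 / 52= 4.56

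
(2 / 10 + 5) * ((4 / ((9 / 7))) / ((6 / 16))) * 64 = 2761.01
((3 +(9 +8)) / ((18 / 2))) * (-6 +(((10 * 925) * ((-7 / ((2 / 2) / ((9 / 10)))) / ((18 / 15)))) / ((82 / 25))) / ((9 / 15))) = -20239295 / 369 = -54849.04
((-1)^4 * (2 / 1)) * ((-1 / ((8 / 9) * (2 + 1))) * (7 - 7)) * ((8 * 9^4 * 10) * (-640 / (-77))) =0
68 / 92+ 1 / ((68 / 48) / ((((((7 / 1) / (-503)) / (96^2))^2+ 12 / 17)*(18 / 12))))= 11796394730343127 / 7935495979401216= 1.49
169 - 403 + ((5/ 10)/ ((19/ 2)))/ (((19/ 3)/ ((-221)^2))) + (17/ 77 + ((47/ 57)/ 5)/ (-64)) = 4592484839/ 26685120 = 172.10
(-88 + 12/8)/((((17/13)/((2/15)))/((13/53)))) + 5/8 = -166321/108120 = -1.54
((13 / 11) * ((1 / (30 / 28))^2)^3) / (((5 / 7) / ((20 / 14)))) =195767936 / 125296875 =1.56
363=363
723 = 723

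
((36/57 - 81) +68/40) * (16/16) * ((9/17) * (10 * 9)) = -1210707/323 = -3748.32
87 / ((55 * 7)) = 87 / 385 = 0.23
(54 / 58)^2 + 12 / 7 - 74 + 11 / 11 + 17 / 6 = -2387257 / 35322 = -67.59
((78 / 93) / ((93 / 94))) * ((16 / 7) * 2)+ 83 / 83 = 98389 / 20181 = 4.88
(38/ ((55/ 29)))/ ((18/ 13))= 7163/ 495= 14.47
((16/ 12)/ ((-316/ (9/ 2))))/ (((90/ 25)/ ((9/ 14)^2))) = -135/ 61936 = -0.00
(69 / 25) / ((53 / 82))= 5658 / 1325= 4.27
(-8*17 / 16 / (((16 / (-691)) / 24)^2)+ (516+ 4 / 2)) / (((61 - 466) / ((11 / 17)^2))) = 8839104329 / 936360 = 9439.86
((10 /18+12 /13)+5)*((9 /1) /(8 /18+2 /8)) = 27288 /325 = 83.96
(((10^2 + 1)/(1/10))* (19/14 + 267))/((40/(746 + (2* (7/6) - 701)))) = 26941447/84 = 320731.51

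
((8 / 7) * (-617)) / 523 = -4936 / 3661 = -1.35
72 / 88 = 9 / 11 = 0.82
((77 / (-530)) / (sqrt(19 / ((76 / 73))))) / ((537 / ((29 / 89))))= -2233 * sqrt(73) / 924555585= -0.00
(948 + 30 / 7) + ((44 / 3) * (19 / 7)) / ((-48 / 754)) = 5885 / 18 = 326.94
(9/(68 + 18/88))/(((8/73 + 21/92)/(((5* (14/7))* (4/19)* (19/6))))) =17730240/6809269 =2.60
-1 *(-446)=446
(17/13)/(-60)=-17/780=-0.02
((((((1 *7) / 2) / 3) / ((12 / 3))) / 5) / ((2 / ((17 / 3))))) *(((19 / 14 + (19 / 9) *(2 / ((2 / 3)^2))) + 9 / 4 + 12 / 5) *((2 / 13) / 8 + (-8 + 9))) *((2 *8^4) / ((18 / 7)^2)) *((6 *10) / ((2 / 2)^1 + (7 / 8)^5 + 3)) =7731028164608 / 179672985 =43028.33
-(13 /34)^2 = -0.15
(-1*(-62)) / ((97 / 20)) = 1240 / 97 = 12.78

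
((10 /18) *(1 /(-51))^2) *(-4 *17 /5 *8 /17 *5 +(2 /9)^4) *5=-5248400 /153586449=-0.03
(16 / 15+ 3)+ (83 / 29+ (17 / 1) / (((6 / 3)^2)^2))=55619 / 6960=7.99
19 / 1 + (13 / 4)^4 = 33425 / 256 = 130.57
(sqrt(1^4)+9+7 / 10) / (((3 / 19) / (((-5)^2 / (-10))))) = -2033 / 12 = -169.42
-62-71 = -133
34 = 34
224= 224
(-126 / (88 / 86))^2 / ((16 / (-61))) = -447659541 / 7744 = -57807.28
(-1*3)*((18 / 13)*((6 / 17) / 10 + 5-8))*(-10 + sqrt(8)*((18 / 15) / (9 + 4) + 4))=-27216 / 221 + 7239456*sqrt(2) / 71825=19.39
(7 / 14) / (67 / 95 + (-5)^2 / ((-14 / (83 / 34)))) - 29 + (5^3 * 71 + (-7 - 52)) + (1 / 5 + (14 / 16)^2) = 464652580517 / 52874560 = 8787.83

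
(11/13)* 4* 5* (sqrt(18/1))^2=3960/13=304.62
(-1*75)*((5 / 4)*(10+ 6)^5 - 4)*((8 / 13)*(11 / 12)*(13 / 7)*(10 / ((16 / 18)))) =-8110055250 / 7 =-1158579321.43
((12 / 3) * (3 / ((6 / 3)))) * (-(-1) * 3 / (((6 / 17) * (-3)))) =-17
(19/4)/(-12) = -19/48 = -0.40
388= 388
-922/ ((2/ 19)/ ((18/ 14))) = -78831/ 7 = -11261.57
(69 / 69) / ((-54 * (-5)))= 0.00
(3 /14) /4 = 3 /56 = 0.05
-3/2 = -1.50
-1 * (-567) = 567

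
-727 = -727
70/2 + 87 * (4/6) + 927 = 1020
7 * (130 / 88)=10.34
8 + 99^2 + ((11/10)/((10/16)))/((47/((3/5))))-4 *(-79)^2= -89035493/5875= -15154.98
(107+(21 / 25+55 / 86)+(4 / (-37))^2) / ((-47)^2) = 319327639 / 6501860150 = 0.05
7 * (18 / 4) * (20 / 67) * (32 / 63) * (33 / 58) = 2.72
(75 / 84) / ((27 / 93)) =775 / 252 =3.08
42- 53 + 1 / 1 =-10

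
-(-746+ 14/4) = 1485/2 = 742.50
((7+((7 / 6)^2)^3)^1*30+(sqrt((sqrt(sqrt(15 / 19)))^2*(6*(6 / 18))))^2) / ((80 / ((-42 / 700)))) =-444241 / 2073600 -3*sqrt(285) / 38000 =-0.22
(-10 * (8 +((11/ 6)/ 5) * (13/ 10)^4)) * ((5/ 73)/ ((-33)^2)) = -2714171/ 476982000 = -0.01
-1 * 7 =-7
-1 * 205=-205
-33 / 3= -11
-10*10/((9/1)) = -100/9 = -11.11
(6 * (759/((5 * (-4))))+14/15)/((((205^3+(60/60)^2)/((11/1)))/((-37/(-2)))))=-2768821/516907560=-0.01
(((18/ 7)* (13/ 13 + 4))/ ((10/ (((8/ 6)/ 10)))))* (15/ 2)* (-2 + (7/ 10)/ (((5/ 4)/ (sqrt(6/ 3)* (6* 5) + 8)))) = 558/ 175 + 108* sqrt(2)/ 5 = 33.74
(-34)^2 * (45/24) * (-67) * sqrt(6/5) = -58089 * sqrt(30)/2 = -159083.28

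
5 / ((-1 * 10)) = -1 / 2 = -0.50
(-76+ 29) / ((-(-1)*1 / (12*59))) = -33276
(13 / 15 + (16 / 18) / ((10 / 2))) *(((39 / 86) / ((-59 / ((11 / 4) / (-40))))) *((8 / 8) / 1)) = 6721 / 12177600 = 0.00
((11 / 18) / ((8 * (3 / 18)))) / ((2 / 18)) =33 / 8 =4.12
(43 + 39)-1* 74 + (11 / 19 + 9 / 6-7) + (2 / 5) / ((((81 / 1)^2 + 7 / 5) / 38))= 960473 / 311714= 3.08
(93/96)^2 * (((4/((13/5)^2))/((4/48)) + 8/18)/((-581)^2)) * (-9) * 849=-2340785541/14604239104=-0.16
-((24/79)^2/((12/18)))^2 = -746496/38950081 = -0.02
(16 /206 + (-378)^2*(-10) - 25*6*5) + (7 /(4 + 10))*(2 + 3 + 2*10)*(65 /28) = -1429560.90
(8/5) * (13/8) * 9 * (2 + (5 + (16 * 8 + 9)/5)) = 20124/25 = 804.96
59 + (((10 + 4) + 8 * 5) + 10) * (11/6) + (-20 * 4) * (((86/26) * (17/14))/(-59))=2927921/16107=181.78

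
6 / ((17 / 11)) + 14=304 / 17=17.88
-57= -57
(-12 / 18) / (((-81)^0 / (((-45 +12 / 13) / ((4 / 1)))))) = 191 / 26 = 7.35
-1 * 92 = -92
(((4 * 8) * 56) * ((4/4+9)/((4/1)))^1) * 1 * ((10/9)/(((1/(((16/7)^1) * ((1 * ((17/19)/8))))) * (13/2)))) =435200/2223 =195.77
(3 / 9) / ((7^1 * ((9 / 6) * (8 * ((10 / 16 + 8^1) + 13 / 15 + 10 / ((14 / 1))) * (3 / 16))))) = 160 / 77157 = 0.00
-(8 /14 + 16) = -16.57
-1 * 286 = -286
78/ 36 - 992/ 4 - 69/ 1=-1889/ 6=-314.83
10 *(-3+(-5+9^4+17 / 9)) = 589940 / 9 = 65548.89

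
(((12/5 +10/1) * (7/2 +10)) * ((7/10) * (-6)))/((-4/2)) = 17577/50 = 351.54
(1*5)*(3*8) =120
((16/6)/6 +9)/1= 85/9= 9.44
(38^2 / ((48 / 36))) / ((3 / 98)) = 35378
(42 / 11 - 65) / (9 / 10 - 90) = 6730 / 9801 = 0.69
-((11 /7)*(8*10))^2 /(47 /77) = -8518400 /329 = -25891.79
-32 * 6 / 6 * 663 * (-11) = 233376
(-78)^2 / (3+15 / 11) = 1394.25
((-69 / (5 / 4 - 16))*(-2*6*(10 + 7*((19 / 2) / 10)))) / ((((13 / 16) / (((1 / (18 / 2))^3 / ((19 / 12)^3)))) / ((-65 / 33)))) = 3485696 / 4451491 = 0.78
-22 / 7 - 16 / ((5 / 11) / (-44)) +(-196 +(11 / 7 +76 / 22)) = 521553 / 385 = 1354.68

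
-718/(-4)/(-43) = -359/86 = -4.17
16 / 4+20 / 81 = 344 / 81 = 4.25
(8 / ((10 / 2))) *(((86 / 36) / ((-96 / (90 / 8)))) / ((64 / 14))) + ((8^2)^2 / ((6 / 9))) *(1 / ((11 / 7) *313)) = 131084233 / 10576896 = 12.39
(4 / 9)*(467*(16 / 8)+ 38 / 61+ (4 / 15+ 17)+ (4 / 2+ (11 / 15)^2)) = 52398064 / 123525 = 424.19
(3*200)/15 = 40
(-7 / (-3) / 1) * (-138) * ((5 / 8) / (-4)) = 805 / 16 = 50.31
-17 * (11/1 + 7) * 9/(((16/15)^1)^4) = -2127.40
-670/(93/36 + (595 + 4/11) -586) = -88440/1577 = -56.08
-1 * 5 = -5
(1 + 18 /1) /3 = 19 /3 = 6.33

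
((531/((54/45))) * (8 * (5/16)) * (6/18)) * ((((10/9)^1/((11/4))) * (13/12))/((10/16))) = 76700/297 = 258.25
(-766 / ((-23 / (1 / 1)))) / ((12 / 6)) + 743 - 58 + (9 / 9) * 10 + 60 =17748 / 23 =771.65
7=7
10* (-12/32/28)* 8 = -15/14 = -1.07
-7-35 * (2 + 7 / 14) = -189 / 2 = -94.50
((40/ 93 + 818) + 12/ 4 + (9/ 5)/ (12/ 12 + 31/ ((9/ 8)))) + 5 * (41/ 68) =6700231109/ 8126340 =824.51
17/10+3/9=61/30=2.03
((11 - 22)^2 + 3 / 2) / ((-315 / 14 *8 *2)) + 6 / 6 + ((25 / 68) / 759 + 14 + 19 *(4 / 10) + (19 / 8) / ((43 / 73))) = 3501039791 / 133158960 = 26.29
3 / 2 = 1.50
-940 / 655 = -188 / 131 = -1.44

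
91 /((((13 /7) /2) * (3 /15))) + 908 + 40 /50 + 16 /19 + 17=134581 /95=1416.64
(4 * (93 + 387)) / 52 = 480 / 13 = 36.92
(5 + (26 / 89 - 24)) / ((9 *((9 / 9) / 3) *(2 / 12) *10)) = -333 / 89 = -3.74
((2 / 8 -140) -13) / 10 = -611 / 40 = -15.28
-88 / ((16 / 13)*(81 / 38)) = -2717 / 81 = -33.54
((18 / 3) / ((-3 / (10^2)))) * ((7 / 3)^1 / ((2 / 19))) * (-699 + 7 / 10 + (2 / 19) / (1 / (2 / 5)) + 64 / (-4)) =9499630 / 3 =3166543.33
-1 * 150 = -150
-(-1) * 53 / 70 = 53 / 70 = 0.76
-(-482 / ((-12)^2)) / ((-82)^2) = 241 / 484128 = 0.00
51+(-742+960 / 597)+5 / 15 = -411368 / 597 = -689.06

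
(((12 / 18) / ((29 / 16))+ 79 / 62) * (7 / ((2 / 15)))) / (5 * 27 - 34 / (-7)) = 2169965 / 3520484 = 0.62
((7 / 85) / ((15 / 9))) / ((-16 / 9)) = -189 / 6800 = -0.03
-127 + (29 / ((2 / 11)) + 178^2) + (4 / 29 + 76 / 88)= 10117883 / 319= 31717.50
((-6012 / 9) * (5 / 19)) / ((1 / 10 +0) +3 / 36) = -200400 / 209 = -958.85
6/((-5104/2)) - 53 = -67631/1276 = -53.00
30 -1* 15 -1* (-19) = 34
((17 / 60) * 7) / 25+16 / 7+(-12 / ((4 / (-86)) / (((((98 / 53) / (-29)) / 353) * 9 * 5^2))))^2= 347127774475758593 / 3090910606570500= 112.31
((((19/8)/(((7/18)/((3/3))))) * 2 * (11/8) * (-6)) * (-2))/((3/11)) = 20691/28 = 738.96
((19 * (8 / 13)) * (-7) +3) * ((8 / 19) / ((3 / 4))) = -32800 / 741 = -44.26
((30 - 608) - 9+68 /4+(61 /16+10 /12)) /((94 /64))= -54274 /141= -384.92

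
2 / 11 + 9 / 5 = 109 / 55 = 1.98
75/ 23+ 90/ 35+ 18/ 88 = 42765/ 7084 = 6.04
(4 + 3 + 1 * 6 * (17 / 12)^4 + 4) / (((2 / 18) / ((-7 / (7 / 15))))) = -607685 / 128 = -4747.54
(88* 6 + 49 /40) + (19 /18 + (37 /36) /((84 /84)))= 63757 /120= 531.31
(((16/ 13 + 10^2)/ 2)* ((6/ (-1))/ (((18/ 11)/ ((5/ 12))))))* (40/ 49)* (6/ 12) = -25850/ 819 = -31.56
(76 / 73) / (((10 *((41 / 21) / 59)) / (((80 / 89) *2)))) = 1506624 / 266377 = 5.66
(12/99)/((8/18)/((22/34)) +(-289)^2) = 12/8268647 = 0.00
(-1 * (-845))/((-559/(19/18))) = -1.60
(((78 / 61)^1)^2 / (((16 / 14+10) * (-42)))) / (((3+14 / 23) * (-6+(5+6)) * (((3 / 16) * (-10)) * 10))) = 1196 / 115816125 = 0.00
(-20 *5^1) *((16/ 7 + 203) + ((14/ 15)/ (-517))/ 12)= -668635610/ 32571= -20528.56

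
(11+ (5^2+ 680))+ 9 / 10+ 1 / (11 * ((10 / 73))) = 39466 / 55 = 717.56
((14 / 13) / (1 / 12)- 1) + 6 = 233 / 13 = 17.92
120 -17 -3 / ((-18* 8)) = 4945 / 48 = 103.02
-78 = -78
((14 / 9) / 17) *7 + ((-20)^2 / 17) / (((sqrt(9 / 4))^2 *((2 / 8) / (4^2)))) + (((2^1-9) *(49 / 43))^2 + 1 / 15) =115298866 / 157165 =733.62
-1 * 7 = -7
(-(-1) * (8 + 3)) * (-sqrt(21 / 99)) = -sqrt(231) / 3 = -5.07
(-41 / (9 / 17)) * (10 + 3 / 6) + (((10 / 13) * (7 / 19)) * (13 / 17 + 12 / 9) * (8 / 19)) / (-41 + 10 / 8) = -61891467701 / 76111074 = -813.17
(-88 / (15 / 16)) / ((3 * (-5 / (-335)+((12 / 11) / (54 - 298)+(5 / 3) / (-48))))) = 1012791296 / 785525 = 1289.32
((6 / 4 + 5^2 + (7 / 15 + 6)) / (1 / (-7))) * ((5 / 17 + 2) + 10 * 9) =-3620729 / 170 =-21298.41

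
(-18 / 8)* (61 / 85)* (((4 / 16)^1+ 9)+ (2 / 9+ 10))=-42761 / 1360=-31.44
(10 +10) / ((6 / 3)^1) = 10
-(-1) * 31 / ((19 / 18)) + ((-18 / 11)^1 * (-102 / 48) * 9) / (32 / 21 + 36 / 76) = 30006981 / 666292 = 45.04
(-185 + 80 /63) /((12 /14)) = -214.35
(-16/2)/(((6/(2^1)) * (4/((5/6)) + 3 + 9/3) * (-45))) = 4/729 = 0.01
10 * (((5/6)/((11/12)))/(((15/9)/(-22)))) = -120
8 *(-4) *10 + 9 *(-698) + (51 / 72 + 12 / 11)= -1742453 / 264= -6600.20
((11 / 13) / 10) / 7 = 0.01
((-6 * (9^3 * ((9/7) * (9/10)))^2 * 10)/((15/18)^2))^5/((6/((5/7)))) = -1262097768938530562046019304127459232294259974347571696128/12068644671630859375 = -104576595241492087221327700000000000000.00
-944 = -944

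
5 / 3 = 1.67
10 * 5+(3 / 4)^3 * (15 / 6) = 6535 / 128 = 51.05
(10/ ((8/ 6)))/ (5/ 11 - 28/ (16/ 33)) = -330/ 2521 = -0.13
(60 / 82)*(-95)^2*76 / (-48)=-857375 / 82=-10455.79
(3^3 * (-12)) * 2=-648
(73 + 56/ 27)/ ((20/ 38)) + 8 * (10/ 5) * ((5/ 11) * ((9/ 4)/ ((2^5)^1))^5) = 454883247402907/ 3189013217280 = 142.64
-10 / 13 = -0.77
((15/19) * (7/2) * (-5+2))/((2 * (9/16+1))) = -2.65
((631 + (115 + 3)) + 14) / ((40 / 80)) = 1526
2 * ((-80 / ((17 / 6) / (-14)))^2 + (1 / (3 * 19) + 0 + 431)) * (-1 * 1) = -5162257904 / 16473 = -313376.91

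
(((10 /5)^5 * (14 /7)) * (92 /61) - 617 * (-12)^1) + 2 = 457654 /61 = 7502.52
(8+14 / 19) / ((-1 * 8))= -83 / 76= -1.09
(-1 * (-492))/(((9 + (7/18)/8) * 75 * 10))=11808/162875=0.07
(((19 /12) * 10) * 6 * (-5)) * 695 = -330125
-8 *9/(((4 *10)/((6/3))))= -18/5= -3.60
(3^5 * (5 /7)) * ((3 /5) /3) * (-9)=-2187 /7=-312.43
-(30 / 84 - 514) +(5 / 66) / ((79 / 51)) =513.69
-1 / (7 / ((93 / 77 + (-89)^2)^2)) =-372112200100 / 41503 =-8965910.90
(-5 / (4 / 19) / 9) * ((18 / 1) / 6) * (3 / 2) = -95 / 8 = -11.88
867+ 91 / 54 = 46909 / 54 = 868.69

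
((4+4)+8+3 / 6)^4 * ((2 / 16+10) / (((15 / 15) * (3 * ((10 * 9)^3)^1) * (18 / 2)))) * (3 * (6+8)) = 102487 / 64000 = 1.60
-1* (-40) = 40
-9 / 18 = -1 / 2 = -0.50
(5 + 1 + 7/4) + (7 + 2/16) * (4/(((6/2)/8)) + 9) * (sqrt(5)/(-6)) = 31/4 - 1121 * sqrt(5)/48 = -44.47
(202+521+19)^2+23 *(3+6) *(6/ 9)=550702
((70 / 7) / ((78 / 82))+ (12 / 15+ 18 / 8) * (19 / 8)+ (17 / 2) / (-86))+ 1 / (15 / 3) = 17.86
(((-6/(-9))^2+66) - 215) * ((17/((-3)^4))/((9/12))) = -90916/2187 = -41.57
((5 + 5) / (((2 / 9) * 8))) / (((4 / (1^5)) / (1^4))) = 45 / 32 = 1.41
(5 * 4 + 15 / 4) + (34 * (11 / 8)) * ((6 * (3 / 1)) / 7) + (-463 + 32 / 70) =-44601 / 140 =-318.58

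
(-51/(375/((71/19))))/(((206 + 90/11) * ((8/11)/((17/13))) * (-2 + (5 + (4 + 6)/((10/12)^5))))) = -12413995/81130631712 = -0.00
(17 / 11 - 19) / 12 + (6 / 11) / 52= -413 / 286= -1.44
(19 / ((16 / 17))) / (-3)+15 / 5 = -179 / 48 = -3.73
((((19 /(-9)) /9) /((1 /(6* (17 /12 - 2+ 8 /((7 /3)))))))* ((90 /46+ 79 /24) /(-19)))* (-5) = -3461915 /625968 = -5.53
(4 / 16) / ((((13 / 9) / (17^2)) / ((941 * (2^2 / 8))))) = 2447541 / 104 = 23534.05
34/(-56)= -17/28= -0.61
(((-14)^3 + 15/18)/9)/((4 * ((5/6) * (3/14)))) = -115213/270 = -426.71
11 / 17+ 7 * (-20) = -2369 / 17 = -139.35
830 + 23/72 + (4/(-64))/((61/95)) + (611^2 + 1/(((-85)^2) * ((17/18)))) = 403669808104487/1078894800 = 374151.22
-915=-915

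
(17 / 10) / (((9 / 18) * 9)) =17 / 45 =0.38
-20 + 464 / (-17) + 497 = 7645 / 17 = 449.71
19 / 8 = 2.38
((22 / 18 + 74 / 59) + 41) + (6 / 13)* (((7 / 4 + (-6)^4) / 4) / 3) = 5157365 / 55224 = 93.39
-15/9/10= -1/6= -0.17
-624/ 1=-624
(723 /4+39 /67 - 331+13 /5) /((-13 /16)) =788284 /4355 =181.01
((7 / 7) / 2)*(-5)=-5 / 2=-2.50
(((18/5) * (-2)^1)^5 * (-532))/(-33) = -10722668544/34375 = -311932.18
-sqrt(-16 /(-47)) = -4 *sqrt(47) /47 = -0.58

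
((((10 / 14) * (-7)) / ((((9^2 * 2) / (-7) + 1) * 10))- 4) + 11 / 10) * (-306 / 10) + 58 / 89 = 6118132 / 68975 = 88.70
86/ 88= 43/ 44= 0.98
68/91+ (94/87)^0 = 159/91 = 1.75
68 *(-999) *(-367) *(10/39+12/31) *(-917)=-5928818332248/403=-14711708020.47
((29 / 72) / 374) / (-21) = -29 / 565488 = -0.00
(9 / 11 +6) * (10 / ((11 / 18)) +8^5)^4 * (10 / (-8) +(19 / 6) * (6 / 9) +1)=7082598015130122503147200 / 483153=14659120434169140009.78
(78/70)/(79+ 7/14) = 26/1855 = 0.01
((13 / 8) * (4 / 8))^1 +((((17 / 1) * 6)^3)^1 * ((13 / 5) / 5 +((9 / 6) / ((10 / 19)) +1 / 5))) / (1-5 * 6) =-1515395599 / 11600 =-130637.55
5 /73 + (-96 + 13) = -6054 /73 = -82.93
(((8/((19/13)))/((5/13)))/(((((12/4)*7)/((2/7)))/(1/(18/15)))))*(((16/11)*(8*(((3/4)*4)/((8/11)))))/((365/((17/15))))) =367744/15291675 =0.02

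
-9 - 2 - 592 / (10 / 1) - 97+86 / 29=-164.23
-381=-381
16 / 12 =4 / 3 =1.33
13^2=169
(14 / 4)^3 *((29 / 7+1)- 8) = -245 / 2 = -122.50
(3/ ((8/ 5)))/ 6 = 5/ 16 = 0.31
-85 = -85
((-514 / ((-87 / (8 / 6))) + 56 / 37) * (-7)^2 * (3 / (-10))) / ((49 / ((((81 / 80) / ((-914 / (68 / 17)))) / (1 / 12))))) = 1836432 / 12259025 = 0.15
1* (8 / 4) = 2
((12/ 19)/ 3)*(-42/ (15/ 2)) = -112/ 95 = -1.18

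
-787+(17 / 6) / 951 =-4490605 / 5706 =-787.00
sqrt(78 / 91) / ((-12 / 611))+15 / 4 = 15 / 4 - 611*sqrt(42) / 84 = -43.39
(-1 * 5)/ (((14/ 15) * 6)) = -25/ 28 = -0.89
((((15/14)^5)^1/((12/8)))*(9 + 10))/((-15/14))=-320625/19208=-16.69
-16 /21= -0.76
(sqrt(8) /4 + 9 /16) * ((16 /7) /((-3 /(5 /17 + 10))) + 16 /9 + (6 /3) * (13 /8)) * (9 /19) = -1723 * sqrt(2) /2584 - 15507 /20672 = -1.69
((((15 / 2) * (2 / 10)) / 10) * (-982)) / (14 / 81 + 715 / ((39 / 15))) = -119313 / 222890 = -0.54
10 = 10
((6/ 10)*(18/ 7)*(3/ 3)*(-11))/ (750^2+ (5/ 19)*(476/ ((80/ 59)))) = -45144/ 1496495735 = -0.00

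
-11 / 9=-1.22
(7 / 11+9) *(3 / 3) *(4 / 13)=424 / 143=2.97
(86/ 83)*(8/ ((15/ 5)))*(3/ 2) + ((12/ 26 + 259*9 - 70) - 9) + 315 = 2774763/ 1079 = 2571.61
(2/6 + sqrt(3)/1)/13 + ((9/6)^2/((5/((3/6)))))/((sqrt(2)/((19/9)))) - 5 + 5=1/39 + sqrt(3)/13 + 19*sqrt(2)/80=0.49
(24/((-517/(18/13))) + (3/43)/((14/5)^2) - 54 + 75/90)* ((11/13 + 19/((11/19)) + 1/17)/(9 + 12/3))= -247151461398423/1790138914564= -138.06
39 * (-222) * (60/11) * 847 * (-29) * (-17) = -19719980280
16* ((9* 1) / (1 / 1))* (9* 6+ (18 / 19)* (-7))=129600 / 19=6821.05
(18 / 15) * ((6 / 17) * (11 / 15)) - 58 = -24518 / 425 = -57.69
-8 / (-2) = 4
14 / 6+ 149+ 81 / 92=42011 / 276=152.21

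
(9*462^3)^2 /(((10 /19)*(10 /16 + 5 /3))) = 16325971501309569792 /25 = 653038860052382791.68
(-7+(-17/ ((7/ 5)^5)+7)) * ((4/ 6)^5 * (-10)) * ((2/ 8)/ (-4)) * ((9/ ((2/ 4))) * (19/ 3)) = -40375000/ 1361367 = -29.66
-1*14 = -14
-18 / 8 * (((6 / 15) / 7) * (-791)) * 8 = 4068 / 5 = 813.60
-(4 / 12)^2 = -1 / 9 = -0.11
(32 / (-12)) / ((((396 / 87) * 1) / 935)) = -4930 / 9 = -547.78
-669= -669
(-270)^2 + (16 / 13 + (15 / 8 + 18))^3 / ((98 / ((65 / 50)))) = 73024.72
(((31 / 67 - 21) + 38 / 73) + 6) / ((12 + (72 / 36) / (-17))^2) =-0.10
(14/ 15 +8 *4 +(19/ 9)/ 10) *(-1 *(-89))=265487/ 90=2949.86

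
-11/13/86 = -0.01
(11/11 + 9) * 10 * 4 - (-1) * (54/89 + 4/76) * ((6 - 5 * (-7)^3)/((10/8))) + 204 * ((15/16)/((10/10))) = 10139743/6764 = 1499.07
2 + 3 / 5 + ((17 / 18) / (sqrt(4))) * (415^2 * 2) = 14639359 / 90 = 162659.54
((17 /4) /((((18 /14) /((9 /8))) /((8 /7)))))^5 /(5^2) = 1419857 /25600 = 55.46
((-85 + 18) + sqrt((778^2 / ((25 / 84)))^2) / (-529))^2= 2675985761264761 / 174900625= 15300035.44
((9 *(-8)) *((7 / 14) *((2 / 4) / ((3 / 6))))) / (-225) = 4 / 25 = 0.16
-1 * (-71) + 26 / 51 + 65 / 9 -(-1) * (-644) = -565.27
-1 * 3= -3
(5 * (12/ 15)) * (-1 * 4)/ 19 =-16/ 19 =-0.84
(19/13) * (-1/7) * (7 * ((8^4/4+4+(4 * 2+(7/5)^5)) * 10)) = -123663666/8125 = -15220.14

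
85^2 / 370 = 1445 / 74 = 19.53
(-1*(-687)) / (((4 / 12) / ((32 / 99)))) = 7328 / 11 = 666.18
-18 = -18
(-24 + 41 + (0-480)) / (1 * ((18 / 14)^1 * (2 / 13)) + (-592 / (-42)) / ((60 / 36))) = -210665 / 3938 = -53.50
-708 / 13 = -54.46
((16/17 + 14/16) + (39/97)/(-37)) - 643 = -312969693/488104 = -641.19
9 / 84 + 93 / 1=2607 / 28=93.11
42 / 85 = 0.49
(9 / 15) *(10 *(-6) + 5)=-33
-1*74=-74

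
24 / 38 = 12 / 19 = 0.63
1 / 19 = 0.05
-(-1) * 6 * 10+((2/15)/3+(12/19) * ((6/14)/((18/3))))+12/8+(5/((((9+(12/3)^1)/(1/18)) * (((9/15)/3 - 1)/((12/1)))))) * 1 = 4767038/77805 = 61.27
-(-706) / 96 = 353 / 48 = 7.35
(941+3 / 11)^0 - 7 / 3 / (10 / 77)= -509 / 30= -16.97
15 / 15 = 1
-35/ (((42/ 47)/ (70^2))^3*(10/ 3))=-15579938937500/ 9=-1731104326388.89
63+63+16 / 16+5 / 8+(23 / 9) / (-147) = 1350599 / 10584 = 127.61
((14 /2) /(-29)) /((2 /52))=-182 /29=-6.28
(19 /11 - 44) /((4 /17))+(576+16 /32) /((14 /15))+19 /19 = 67609 /154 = 439.02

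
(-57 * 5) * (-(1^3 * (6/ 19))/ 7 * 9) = 810/ 7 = 115.71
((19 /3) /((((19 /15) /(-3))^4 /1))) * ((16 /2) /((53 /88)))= 962280000 /363527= 2647.07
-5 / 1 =-5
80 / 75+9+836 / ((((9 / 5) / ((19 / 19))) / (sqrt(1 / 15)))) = 151 / 15+836 * sqrt(15) / 27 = 129.99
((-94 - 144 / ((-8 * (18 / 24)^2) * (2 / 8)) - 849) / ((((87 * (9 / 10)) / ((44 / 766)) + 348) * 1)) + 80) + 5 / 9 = 80.08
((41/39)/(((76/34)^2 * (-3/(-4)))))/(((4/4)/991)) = 11742359/42237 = 278.01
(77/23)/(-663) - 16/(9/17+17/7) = -1816325/335478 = -5.41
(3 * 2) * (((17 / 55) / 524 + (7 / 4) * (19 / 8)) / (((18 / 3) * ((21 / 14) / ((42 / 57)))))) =2236269 / 1095160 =2.04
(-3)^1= -3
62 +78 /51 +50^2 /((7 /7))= 43580 /17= 2563.53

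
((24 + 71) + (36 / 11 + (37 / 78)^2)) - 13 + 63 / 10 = 30717361 / 334620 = 91.80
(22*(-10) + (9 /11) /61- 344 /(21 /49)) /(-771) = 2058601 /1552023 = 1.33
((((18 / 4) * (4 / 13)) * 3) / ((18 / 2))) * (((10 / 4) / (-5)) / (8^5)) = -3 / 425984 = -0.00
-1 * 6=-6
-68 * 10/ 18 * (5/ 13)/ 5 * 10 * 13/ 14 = -1700/ 63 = -26.98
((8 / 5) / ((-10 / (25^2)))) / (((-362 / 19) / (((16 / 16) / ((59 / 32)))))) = 30400 / 10679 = 2.85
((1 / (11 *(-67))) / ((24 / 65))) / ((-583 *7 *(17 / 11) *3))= 65 / 334674648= 0.00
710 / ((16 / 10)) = 1775 / 4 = 443.75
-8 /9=-0.89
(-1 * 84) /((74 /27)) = -1134 /37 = -30.65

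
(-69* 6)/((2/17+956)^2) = -6647/14677362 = -0.00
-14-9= -23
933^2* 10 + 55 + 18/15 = 43524731/5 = 8704946.20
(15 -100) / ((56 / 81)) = -6885 / 56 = -122.95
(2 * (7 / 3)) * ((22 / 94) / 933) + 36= 36.00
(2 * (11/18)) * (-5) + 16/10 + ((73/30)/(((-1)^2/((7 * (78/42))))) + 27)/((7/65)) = 340163/630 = 539.94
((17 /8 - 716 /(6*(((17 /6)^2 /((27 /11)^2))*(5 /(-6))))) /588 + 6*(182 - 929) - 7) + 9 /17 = -3691483056563 /822470880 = -4488.28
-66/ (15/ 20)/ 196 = -22/ 49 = -0.45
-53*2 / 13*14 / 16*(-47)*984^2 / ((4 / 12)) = 12662609904 / 13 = 974046915.69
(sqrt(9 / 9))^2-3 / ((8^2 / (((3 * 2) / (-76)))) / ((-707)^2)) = 4501073 / 2432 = 1850.77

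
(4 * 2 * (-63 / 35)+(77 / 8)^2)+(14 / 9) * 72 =60877 / 320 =190.24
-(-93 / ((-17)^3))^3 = -804357 / 118587876497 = -0.00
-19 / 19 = -1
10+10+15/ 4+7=123/ 4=30.75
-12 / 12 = -1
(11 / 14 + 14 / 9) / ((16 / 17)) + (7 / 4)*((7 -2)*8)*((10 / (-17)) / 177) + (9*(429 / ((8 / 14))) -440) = 12777331349 / 2022048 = 6319.00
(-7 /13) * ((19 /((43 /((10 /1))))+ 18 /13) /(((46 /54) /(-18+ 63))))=-27590220 /167141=-165.07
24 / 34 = 12 / 17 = 0.71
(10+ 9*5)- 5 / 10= 109 / 2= 54.50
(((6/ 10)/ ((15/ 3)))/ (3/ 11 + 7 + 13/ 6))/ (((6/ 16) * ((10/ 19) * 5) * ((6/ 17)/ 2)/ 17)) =483208/ 389375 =1.24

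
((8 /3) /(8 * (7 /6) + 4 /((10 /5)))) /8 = 1 /34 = 0.03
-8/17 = -0.47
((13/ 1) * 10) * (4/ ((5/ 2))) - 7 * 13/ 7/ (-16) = 3341/ 16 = 208.81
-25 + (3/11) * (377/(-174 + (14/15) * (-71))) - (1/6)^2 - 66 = -8157758/89199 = -91.46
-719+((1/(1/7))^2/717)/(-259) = -19074358/26529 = -719.00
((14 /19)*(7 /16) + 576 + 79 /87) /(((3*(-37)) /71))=-541963945 /1467864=-369.22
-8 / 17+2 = 26 / 17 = 1.53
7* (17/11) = 119/11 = 10.82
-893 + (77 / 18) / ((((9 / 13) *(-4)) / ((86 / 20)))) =-5829683 / 6480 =-899.64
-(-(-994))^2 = -988036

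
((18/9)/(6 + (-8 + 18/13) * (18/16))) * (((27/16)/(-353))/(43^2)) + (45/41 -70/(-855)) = 1.18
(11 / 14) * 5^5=34375 / 14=2455.36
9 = 9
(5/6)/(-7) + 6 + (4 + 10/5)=499/42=11.88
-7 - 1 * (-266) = 259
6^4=1296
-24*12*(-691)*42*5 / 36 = 1160880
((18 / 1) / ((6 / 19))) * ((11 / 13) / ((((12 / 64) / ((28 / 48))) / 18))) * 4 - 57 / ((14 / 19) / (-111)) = 3529041 / 182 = 19390.34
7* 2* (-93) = -1302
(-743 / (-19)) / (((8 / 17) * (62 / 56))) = 88417 / 1178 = 75.06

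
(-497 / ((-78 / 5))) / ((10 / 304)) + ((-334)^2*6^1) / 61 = 28408196 / 2379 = 11941.23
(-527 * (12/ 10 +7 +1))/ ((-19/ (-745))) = -3612058/ 19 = -190108.32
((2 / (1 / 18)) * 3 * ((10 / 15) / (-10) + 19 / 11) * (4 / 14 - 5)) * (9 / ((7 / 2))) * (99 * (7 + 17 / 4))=-118649124 / 49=-2421410.69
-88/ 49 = -1.80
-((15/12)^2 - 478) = 7623/16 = 476.44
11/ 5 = 2.20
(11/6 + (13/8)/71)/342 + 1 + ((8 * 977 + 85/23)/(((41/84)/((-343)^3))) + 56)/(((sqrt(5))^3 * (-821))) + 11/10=6134879/2913840 + 609648251447956 * sqrt(5)/19355075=70431913.77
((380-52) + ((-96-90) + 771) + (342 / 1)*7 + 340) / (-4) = -3647 / 4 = -911.75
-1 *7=-7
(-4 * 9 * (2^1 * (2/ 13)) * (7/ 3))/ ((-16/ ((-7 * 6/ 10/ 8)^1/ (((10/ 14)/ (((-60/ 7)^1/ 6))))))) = 441/ 260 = 1.70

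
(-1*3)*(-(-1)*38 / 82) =-57 / 41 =-1.39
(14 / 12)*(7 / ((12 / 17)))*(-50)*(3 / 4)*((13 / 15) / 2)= -54145 / 288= -188.00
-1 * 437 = -437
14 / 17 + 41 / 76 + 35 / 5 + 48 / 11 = 180871 / 14212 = 12.73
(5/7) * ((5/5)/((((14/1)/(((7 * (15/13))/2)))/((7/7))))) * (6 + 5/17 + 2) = 10575/6188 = 1.71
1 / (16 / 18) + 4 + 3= 65 / 8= 8.12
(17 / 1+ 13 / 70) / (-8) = -1203 / 560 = -2.15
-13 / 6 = -2.17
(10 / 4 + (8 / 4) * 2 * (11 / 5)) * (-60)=-678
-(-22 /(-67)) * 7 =-154 /67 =-2.30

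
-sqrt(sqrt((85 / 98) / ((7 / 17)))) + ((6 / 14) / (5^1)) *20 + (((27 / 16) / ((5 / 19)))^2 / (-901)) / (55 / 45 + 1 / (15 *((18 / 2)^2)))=0.47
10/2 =5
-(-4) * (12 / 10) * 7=168 / 5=33.60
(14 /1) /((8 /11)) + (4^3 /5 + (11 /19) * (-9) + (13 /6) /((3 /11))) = 118961 /3420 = 34.78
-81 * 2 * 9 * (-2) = 2916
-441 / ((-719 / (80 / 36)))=980 / 719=1.36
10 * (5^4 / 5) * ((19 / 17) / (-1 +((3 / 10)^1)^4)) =-237500000 / 168623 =-1408.47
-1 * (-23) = 23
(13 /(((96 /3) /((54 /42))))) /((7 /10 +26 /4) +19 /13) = 7605 /126112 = 0.06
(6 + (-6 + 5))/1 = 5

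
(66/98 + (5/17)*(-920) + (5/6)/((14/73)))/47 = -2654633/469812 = -5.65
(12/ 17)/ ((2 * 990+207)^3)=0.00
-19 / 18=-1.06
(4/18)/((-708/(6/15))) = -1/7965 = -0.00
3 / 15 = 1 / 5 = 0.20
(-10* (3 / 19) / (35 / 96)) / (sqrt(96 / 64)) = -3.54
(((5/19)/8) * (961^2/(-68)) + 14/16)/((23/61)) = -1182.54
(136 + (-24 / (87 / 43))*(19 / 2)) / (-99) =-676 / 2871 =-0.24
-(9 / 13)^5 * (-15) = 885735 / 371293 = 2.39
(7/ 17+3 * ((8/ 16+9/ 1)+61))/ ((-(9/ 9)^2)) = -7205/ 34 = -211.91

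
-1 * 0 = 0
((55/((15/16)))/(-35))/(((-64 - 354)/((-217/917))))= -248/261345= -0.00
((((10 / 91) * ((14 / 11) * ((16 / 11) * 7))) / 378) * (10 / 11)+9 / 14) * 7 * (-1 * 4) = -8454058 / 467181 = -18.10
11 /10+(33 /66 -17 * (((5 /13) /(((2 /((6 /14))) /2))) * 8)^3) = -140851432 /3767855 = -37.38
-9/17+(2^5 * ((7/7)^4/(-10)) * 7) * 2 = -3853/85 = -45.33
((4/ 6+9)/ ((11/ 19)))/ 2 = 551/ 66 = 8.35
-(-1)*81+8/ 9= 737/ 9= 81.89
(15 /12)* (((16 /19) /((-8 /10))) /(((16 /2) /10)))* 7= -875 /76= -11.51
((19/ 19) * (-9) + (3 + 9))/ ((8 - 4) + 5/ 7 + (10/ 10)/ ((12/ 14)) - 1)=126/ 205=0.61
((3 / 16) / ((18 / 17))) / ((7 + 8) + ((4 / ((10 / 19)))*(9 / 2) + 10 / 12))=85 / 24016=0.00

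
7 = 7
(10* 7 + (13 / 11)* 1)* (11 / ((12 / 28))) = 1827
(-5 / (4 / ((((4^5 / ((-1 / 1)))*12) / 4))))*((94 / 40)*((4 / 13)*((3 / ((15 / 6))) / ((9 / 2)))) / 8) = 6016 / 65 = 92.55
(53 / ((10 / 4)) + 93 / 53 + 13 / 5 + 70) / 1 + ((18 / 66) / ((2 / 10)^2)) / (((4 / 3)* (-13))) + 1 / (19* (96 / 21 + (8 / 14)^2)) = 3289170823 / 34560240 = 95.17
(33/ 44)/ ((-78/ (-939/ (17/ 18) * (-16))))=-33804/ 221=-152.96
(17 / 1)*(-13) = -221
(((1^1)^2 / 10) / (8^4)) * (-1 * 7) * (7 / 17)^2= -343 / 11837440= -0.00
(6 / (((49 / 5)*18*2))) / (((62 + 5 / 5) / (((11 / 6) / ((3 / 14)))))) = 55 / 23814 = 0.00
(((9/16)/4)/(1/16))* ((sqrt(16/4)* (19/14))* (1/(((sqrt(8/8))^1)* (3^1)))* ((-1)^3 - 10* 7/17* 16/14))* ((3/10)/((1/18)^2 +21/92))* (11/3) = -113305797/2051560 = -55.23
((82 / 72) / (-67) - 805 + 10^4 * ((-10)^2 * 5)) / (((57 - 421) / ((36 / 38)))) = -1722579757 / 132392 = -13011.21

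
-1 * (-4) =4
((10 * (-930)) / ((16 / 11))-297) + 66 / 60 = -133793 / 20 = -6689.65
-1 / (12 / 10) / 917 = -5 / 5502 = -0.00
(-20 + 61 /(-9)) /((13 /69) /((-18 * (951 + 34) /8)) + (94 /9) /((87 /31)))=-158335795 /22005054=-7.20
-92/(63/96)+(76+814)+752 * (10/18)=73558/63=1167.59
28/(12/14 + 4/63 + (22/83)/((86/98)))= 1573929/68729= 22.90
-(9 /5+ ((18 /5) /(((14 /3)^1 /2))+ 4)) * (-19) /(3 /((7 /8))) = 4883 /120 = 40.69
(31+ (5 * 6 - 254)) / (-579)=1 / 3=0.33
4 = 4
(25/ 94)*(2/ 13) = 25/ 611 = 0.04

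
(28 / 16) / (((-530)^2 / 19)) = 133 / 1123600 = 0.00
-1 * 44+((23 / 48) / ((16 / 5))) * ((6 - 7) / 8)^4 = -138411917 / 3145728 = -44.00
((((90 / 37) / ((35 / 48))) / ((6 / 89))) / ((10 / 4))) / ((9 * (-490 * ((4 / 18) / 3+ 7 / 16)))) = -615168 / 70117775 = -0.01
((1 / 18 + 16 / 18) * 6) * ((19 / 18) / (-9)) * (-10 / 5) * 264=28424 / 81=350.91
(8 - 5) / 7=3 / 7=0.43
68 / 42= 34 / 21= 1.62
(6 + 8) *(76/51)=1064/51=20.86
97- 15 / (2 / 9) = 59 / 2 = 29.50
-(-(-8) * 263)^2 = -4426816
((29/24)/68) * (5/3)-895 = -4381775/4896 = -894.97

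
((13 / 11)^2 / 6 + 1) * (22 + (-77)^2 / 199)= 838615 / 13134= 63.85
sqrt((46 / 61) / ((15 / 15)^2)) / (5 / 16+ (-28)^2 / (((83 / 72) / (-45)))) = -1328 * sqrt(2806) / 2479170845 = -0.00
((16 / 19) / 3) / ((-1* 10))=-0.03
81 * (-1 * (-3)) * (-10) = -2430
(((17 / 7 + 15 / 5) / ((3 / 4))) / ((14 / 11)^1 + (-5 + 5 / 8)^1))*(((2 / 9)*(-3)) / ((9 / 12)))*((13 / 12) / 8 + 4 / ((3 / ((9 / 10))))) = 2143504 / 773955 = 2.77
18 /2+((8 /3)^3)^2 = 268705 /729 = 368.59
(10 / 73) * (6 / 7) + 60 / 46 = 16710 / 11753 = 1.42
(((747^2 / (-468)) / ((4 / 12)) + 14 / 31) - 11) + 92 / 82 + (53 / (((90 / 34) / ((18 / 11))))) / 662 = -4315123030233 / 1203204860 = -3586.36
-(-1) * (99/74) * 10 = 495/37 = 13.38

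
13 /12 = 1.08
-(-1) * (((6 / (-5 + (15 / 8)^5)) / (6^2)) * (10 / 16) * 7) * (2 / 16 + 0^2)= 1792 / 357321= 0.01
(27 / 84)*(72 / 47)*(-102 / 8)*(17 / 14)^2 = -1193859 / 128968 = -9.26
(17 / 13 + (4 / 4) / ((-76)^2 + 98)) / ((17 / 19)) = 1.46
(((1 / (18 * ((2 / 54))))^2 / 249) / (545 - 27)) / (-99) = -1 / 5675208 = -0.00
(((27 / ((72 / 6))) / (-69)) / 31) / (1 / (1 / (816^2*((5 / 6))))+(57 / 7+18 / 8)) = -7 / 3692610601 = -0.00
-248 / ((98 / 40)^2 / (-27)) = 2678400 / 2401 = 1115.54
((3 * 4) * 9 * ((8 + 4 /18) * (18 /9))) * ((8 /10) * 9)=63936 /5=12787.20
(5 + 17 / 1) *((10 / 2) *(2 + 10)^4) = 2280960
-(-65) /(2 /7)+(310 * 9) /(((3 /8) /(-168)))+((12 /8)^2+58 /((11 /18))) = -54982195 /44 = -1249595.34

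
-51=-51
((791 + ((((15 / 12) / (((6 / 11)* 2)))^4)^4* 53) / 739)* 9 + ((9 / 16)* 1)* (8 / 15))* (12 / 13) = 2322825332930372857793604436635529 / 353178158320024503825696030720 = 6576.92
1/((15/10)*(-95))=-2/285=-0.01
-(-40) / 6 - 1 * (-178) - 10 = 524 / 3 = 174.67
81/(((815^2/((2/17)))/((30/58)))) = 486/65492585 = 0.00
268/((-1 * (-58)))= 134/29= 4.62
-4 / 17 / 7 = -4 / 119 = -0.03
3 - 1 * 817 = -814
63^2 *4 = 15876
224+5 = 229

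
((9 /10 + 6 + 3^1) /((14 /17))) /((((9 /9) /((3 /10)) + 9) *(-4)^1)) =-5049 /20720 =-0.24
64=64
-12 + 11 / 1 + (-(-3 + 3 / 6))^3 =117 / 8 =14.62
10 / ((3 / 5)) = 50 / 3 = 16.67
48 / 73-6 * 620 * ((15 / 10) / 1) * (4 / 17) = -1312.28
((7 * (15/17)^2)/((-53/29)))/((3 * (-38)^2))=-15225/22117748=-0.00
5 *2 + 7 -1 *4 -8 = 5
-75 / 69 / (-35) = 5 / 161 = 0.03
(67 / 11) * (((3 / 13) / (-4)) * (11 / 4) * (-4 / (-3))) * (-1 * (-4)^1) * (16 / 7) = -1072 / 91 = -11.78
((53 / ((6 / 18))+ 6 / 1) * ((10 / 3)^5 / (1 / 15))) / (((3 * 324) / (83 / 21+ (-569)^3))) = -26596763228750000 / 137781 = -193036508870.96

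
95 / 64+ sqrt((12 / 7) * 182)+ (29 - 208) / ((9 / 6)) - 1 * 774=-171235 / 192+ 2 * sqrt(78)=-874.19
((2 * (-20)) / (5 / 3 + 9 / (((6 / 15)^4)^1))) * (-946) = 363264 / 3391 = 107.13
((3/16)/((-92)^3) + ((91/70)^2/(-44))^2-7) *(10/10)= -6594097580127/942212480000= -7.00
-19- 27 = -46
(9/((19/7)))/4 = 63/76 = 0.83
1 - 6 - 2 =-7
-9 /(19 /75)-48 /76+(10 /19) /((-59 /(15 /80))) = -324279 /8968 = -36.16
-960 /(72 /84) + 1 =-1119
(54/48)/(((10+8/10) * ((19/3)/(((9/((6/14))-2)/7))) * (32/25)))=125/3584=0.03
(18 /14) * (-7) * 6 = -54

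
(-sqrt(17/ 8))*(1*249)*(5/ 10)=-249*sqrt(34)/ 8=-181.49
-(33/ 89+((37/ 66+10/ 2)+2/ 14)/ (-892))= -0.36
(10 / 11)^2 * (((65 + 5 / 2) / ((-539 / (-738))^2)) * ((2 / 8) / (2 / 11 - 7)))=-12254490 / 3195731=-3.83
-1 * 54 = -54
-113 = -113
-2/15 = -0.13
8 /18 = 4 /9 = 0.44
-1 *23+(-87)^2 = 7546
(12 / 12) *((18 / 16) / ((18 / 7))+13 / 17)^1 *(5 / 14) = 1635 / 3808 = 0.43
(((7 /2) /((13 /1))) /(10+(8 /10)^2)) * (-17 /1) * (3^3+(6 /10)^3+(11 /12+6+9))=-1099883 /59280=-18.55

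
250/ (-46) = -125/ 23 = -5.43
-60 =-60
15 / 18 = 5 / 6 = 0.83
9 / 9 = 1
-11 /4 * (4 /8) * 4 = -11 /2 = -5.50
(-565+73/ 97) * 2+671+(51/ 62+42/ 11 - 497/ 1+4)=-945.85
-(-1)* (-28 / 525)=-4 / 75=-0.05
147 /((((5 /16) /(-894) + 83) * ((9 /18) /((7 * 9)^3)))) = 1051541652672 /1187227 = 885712.38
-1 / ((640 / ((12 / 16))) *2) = -3 / 5120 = -0.00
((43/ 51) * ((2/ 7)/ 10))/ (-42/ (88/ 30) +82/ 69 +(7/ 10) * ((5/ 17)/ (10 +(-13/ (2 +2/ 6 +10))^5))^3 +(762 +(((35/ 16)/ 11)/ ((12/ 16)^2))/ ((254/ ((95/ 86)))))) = 4111163564548612184328200421410005092/ 127803277321986398234782881300050812124425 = 0.00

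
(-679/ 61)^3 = -313046839/ 226981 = -1379.18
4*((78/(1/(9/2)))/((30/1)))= 234/5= 46.80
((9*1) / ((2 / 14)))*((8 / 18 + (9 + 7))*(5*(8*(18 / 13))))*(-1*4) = -2983680 / 13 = -229513.85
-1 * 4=-4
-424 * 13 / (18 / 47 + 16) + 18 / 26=-1680451 / 5005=-335.75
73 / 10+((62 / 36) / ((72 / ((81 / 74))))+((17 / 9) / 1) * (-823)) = -82436381 / 53280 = -1547.23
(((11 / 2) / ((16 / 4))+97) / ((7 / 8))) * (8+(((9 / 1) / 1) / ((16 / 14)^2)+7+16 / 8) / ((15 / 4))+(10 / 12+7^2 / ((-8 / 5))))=-3315631 / 1680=-1973.59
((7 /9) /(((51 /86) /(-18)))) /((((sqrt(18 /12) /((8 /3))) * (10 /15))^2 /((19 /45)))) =-732032 /6885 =-106.32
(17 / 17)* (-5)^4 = 625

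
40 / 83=0.48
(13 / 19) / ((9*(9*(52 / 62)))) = 31 / 3078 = 0.01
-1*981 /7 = -981 /7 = -140.14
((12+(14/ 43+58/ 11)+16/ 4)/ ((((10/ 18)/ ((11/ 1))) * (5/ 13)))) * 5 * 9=10757448/ 215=50034.64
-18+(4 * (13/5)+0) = -38/5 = -7.60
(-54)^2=2916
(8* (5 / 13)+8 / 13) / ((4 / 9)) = 108 / 13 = 8.31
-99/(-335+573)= -99/238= -0.42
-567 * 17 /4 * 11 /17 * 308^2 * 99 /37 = -395777094.81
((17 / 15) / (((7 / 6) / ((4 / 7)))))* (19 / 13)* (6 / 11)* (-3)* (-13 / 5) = 3.45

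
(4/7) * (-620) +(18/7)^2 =-17036/49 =-347.67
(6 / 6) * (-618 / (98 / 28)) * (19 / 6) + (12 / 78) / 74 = -1882627 / 3367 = -559.14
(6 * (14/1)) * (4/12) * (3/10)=42/5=8.40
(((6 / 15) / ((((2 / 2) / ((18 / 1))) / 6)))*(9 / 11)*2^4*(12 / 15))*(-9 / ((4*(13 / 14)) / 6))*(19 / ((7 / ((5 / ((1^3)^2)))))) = -63825408 / 715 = -89266.30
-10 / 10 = -1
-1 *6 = -6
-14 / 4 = -7 / 2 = -3.50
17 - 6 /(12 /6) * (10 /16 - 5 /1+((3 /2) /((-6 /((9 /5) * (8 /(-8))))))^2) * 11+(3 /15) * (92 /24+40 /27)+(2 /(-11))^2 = 203584439 /1306800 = 155.79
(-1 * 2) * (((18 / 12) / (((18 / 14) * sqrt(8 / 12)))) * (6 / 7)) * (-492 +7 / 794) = 390641 * sqrt(6) / 794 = 1205.13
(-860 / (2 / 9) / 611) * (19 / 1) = -73530 / 611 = -120.34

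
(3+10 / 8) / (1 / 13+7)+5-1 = 1693 / 368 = 4.60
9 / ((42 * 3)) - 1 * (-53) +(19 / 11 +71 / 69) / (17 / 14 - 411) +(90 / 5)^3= 358761559721 / 60961362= 5885.06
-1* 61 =-61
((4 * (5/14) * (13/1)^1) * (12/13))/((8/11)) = 165/7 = 23.57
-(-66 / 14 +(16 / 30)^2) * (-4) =-27908 / 1575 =-17.72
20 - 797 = -777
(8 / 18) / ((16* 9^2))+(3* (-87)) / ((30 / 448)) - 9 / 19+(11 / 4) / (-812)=-876834314729 / 224940240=-3898.08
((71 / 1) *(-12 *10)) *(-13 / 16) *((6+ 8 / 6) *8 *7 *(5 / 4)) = 3553550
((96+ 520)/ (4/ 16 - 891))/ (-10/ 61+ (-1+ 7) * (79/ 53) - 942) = 51728/ 69804769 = 0.00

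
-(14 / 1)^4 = -38416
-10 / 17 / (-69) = 10 / 1173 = 0.01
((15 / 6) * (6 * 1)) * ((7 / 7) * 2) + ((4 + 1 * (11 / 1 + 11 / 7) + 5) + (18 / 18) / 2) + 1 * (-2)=701 / 14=50.07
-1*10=-10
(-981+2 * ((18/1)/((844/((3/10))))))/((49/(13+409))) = -2069883/245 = -8448.50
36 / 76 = 9 / 19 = 0.47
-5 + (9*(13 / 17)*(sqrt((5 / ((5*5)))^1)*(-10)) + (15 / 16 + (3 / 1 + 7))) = 95 / 16 - 234*sqrt(5) / 17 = -24.84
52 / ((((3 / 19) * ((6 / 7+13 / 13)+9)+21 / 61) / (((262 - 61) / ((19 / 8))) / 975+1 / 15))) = 4855844 / 1252575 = 3.88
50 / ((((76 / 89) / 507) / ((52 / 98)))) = 14664975 / 931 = 15751.85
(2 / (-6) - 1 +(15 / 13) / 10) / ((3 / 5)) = -2.03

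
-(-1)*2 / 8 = 1 / 4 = 0.25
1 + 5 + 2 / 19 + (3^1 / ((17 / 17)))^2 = 15.11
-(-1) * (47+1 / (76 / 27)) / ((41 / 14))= 25193 / 1558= 16.17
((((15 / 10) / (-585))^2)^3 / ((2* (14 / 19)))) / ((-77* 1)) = -19 / 7586411548716000000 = -0.00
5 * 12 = 60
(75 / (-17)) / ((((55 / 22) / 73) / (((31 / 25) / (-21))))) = 4526 / 595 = 7.61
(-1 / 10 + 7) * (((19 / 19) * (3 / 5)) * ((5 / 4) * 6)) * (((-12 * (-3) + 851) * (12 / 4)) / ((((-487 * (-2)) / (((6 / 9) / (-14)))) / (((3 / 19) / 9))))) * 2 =-183609 / 1295420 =-0.14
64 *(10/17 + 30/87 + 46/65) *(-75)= -50474880/6409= -7875.62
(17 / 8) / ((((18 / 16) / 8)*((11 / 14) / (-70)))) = -133280 / 99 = -1346.26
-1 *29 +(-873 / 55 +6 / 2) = -41.87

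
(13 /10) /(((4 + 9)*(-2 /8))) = -2 /5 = -0.40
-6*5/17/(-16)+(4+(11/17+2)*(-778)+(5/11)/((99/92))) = -304335809/148104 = -2054.88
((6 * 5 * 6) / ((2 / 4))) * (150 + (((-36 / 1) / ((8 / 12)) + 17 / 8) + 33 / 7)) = 259155 / 7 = 37022.14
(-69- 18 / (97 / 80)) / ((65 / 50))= -81330 / 1261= -64.50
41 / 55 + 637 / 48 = 37003 / 2640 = 14.02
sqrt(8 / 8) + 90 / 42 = 22 / 7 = 3.14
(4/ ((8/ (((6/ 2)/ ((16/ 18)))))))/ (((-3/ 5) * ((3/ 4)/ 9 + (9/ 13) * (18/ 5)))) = -8775/ 8036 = -1.09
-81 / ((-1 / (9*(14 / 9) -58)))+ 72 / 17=-60516 / 17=-3559.76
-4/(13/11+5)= -11/17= -0.65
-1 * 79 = -79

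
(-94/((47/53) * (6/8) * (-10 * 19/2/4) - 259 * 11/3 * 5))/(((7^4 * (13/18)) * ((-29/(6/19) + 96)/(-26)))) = -51653376/727499698625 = -0.00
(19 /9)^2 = 361 /81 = 4.46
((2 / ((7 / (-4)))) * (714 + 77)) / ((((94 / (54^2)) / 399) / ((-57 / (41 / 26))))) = 779376046176 / 1927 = 404450465.06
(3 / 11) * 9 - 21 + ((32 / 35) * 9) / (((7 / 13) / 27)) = 1061988 / 2695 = 394.06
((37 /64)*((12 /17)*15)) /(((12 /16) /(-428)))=-59385 /17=-3493.24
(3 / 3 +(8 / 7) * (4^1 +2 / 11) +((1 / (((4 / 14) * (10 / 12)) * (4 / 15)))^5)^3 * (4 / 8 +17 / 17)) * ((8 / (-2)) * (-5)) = 1128990340136673028207488349885 / 41339060224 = 27310498449145224289.06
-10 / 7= -1.43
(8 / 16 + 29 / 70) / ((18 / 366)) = 1952 / 105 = 18.59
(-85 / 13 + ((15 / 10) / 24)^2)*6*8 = -65241 / 208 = -313.66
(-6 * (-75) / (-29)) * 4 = -1800 / 29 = -62.07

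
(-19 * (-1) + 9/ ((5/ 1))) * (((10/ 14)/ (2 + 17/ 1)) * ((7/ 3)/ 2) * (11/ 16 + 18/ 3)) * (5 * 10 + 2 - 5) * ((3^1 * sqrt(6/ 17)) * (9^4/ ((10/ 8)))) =428938497 * sqrt(102)/ 1615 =2682394.10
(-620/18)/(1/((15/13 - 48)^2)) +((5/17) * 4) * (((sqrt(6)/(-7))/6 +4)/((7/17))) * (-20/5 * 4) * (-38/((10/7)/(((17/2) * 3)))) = 8186618/169 - 5168 * sqrt(6)/7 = 46633.10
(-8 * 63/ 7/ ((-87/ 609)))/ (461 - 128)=56/ 37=1.51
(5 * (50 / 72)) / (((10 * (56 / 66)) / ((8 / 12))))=275 / 1008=0.27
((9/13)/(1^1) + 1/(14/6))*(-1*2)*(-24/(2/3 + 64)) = 7344/8827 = 0.83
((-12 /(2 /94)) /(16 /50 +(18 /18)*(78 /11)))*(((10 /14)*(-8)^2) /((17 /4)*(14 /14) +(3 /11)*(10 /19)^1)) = -20746176000 /26199509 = -791.85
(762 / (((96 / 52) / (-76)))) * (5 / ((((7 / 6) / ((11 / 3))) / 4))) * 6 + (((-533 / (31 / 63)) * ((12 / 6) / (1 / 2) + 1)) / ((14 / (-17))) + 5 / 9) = -46184611175 / 3906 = -11824017.20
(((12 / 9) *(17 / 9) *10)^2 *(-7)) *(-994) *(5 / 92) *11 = 44238964000 / 16767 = 2638454.34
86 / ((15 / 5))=28.67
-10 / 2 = -5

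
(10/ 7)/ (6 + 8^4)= 5/ 14357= 0.00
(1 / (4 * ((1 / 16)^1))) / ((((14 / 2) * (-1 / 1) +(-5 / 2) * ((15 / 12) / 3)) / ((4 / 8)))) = -48 / 193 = -0.25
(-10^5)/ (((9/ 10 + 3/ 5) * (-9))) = 7407.41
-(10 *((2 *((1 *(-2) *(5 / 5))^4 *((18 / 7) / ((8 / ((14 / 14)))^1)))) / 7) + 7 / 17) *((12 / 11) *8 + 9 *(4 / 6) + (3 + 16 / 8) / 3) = -6807403 / 27489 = -247.64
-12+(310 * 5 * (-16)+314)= -24498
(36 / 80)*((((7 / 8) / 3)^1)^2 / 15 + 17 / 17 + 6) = 60529 / 19200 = 3.15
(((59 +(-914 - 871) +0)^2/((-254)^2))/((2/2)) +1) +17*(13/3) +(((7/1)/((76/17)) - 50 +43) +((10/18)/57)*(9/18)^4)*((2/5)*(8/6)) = 29276814119/248225310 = 117.94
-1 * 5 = -5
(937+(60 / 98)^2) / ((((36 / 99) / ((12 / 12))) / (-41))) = -1015037287 / 9604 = -105689.01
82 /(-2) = -41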